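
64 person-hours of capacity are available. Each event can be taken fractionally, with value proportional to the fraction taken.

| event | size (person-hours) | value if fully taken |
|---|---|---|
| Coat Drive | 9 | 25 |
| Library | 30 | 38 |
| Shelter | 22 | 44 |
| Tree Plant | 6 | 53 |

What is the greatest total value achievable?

Best value per unit of size first: Tree Plant 53/6≈8.83, Coat Drive 25/9≈2.78, Shelter 44/22≈2, Library 38/30≈1.27.
All 6 person-hours of Tree Plant fit (value 53) — 58 remain.
All 9 person-hours of Coat Drive fit (value 25) — 49 remain.
Take all of Shelter (22 person-hours, value 44) — 27 person-hours left.
Only 27 person-hours remain; take 27/30 of Library for value 38×27/30 = 34.2.
Total value = 156.2.

156.2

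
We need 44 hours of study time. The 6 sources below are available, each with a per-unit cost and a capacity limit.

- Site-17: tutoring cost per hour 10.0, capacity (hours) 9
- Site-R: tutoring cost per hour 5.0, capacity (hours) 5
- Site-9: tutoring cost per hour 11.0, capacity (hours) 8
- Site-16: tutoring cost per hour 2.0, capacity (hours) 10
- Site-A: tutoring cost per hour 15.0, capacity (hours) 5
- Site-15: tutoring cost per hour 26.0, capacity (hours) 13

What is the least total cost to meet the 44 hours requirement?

Fill from the cheapest source first.
Site-16 at 2.0: take all 10 hours → 34 still needed.
Take 5 from Site-R at 5.0 → need 29 more.
Take 9 from Site-17 at 10.0 → need 20 more.
Site-9 at 11.0: take all 8 hours → 12 still needed.
Site-A (15.0): use full 5 → 7 hours to go.
Take 7 from Site-15 at 26.0 to finish.
Cost = 10×2.0 + 5×5.0 + 9×10.0 + 8×11.0 + 5×15.0 + 7×26.0 = 480.

480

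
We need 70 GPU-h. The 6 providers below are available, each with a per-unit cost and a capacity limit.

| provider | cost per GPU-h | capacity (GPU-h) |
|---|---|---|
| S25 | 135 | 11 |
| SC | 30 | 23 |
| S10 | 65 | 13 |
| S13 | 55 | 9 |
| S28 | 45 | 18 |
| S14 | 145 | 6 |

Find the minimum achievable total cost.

Use providers in increasing cost order.
SC at 30: take all 23 GPU-h → 47 still needed.
Take 18 from S28 at 45 → need 29 more.
S13 at 55: take all 9 GPU-h → 20 still needed.
S10 at 65: take all 13 GPU-h → 7 still needed.
S25 at 135: take 7 of its 11 → requirement met.
S14: unused.
Cost = 23×30 + 18×45 + 9×55 + 13×65 + 7×135 = 3785.

3785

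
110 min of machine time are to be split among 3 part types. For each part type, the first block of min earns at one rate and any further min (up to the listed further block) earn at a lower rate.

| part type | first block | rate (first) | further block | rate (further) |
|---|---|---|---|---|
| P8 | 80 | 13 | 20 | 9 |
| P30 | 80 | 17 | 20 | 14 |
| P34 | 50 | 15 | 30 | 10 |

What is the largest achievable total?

1810

Order all 6 blocks by rate: P30/tier1 17 > P34/tier1 15 > P30/tier2 14 > P8/tier1 13 > P34/tier2 10 > P8/tier2 9.
Fill P30 tier1 block (80 at 17) ; 30 left.
30 remain; put them into P34 tier1 at 15.
Total = 17×80 + 15×30 = 1810.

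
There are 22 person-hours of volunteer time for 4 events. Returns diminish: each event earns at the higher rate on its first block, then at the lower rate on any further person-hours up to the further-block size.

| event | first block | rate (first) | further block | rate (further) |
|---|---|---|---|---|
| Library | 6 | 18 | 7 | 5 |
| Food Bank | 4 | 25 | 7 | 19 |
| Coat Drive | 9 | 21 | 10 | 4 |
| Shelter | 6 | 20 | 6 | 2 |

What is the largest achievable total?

466

Rank every tier by rate: Food Bank/tier1 25 > Coat Drive/tier1 21 > Shelter/tier1 20 > Food Bank/tier2 19 > Library/tier1 18 > Library/tier2 5 > Coat Drive/tier2 4 > Shelter/tier2 2.
Food Bank tier1 at 25: fill all 4 → 18 left.
Coat Drive/tier1 (21): +9 → 9 left.
Shelter/tier1 (20): +6 → 3 left.
3 remain; put them into Food Bank tier2 at 19.
Total = 25×4 + 21×9 + 20×6 + 19×3 = 466.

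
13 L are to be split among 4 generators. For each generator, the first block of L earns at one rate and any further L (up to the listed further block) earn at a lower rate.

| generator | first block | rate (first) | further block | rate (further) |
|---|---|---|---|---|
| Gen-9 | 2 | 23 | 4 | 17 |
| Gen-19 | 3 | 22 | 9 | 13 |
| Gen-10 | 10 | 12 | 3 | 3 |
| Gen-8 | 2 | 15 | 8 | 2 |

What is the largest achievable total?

Treat each block as its own option and order by rate: Gen-9/tier1 23 > Gen-19/tier1 22 > Gen-9/tier2 17 > Gen-8/tier1 15 > Gen-19/tier2 13 > Gen-10/tier1 12 > Gen-10/tier2 3 > Gen-8/tier2 2.
Gen-9/tier1 (23): +2 → 11 left.
Fill Gen-19 tier1 block (3 at 22) → 8 left.
Gen-9/tier2 (17): +4 → 4 left.
Gen-8/tier1 (15): +2 → 2 left.
Gen-19 tier2 at 13: only 2 left, fill 2.
Total = 23×2 + 22×3 + 17×4 + 15×2 + 13×2 = 236.

236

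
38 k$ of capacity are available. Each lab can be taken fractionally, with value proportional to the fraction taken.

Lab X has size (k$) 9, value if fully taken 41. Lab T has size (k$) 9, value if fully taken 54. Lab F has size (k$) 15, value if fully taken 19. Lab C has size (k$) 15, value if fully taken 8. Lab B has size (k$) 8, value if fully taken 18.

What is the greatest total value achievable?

Rank by value-to-size ratio: Lab T 54/9≈6, Lab X 41/9≈4.56, Lab B 18/8≈2.25, Lab F 19/15≈1.27, Lab C 8/15≈0.533.
All 9 k$ of Lab T fit (value 54) — 29 remain.
All 9 k$ of Lab X fit (value 41) — 20 remain.
Take all of Lab B (8 k$, value 18) — 12 k$ left.
Fill the last 12 k$ with part of Lab F: 12/15 of it earns 15.2.
Total value = 128.2.

128.2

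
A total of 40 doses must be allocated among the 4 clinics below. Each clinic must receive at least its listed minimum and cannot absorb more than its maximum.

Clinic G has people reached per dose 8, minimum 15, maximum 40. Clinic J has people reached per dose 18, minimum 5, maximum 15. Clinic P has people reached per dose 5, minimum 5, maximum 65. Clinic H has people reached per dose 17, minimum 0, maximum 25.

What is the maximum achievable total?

Meeting every minimum uses 15+5+5+0 = 25 doses, leaving 15.
Highest people reached per dose first: Clinic J 18 > Clinic H 17 > Clinic G 8 > Clinic P 5.
Clinic J: +10 to 15 (cap) ; 5 left.
Only 5 left; Clinic H takes them to reach 5.
Total = 8×15 + 18×15 + 5×5 + 17×5 = 500.

500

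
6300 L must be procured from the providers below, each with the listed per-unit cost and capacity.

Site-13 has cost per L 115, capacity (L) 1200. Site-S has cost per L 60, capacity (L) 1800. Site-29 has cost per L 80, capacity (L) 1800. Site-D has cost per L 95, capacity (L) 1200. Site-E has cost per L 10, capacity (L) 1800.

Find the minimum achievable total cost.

355500

Cheapest first:
Take 1800 from Site-E at 10 → need 4500 more.
Site-S at 60: take all 1800 L → 2700 still needed.
Take 1800 from Site-29 at 80 → need 900 more.
Site-D (95): take the remaining 900 → done.
Site-13: unused.
Cost = 1800×10 + 1800×60 + 1800×80 + 900×95 = 355500.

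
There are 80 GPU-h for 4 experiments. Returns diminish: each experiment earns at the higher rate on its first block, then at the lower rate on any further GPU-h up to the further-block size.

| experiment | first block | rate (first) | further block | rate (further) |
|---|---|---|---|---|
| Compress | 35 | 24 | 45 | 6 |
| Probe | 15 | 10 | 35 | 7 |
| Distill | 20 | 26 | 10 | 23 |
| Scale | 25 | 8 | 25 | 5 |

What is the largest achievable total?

1740

Rank every tier by rate: Distill/first 26 > Compress/first 24 > Distill/second 23 > Probe/first 10 > Scale/first 8 > Probe/second 7 > Compress/second 6 > Scale/second 5.
Distill first at 26: fill all 20 — 60 left.
Fill Compress first block (35 at 24) — 25 left.
Distill second at 23: fill all 10 — 15 left.
Probe first at 10: fill all 15 — 0 left.
Total = 26×20 + 24×35 + 23×10 + 10×15 = 1740.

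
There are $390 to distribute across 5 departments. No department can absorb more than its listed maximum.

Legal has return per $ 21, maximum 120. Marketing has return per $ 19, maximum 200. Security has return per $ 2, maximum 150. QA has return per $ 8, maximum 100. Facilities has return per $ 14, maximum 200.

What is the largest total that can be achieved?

Rank by return per $: Legal 21 > Marketing 19 > Facilities 14 > QA 8 > Security 2.
Legal takes 120 to reach its cap of 120 → 270 left.
Marketing: +200 to 200 (cap) → 70 left.
Only 70 left; Facilities takes them to reach 70.
Total = 21×120 + 19×200 + 14×70 = 7300.

7300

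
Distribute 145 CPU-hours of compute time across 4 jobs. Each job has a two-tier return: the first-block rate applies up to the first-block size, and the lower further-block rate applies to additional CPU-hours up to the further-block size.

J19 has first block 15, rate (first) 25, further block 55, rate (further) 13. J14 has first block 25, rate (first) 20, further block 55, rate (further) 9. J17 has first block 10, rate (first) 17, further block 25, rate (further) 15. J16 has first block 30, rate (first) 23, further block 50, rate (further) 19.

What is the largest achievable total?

Order all 8 blocks by rate: J19/tier1 25 > J16/tier1 23 > J14/tier1 20 > J16/tier2 19 > J17/tier1 17 > J17/tier2 15 > J19/tier2 13 > J14/tier2 9.
J19/tier1 (25): +15 — 130 left.
J16 tier1 at 23: fill all 30 — 100 left.
J14/tier1 (20): +25 — 75 left.
J16/tier2 (19): +50 — 25 left.
Fill J17 tier1 block (10 at 17) — 15 left.
J17 tier2 at 15: only 15 left, fill 15.
Total = 25×15 + 23×30 + 20×25 + 19×50 + 17×10 + 15×15 = 2910.

2910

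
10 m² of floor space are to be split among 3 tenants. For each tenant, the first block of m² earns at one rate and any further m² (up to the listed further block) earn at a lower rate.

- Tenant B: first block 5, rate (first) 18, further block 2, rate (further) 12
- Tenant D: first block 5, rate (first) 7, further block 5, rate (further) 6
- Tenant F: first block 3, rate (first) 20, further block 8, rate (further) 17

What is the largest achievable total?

Order all 6 blocks by rate: Tenant F/T1 20 > Tenant B/T1 18 > Tenant F/T2 17 > Tenant B/T2 12 > Tenant D/T1 7 > Tenant D/T2 6.
Tenant F/T1 (20): +3 — 7 left.
Fill Tenant B T1 block (5 at 18) — 2 left.
Tenant F T2 at 17: only 2 left, fill 2.
Total = 20×3 + 18×5 + 17×2 = 184.

184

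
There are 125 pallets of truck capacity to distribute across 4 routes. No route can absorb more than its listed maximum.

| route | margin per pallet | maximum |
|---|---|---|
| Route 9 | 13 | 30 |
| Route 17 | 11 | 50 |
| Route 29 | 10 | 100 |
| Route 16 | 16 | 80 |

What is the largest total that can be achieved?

Order the routes by margin per pallet: Route 16 16 > Route 9 13 > Route 17 11 > Route 29 10.
Give Route 16 80 to hit its cap of 80 → 45 left.
Route 9 takes 30 to reach its cap of 30 → 15 left.
Route 17 has room for 50 but only 15 remain, so it gets 15.
Total = 13×30 + 11×15 + 16×80 = 1835.

1835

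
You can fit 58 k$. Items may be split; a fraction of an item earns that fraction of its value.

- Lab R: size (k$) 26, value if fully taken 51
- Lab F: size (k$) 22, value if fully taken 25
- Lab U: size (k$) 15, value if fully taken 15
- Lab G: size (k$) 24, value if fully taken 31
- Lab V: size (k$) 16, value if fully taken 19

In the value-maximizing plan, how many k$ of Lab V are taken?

Sort by value density: Lab R 51/26≈1.96, Lab G 31/24≈1.29, Lab V 19/16≈1.19, Lab F 25/22≈1.14, Lab U 15/15≈1.
All 26 k$ of Lab R fit (value 51) — 32 remain.
Lab G: take in full, 24 k$ for value 31 — 8 left.
8 k$ left: a 8/16 share of Lab V gives 19×8/16 = 9.5.

8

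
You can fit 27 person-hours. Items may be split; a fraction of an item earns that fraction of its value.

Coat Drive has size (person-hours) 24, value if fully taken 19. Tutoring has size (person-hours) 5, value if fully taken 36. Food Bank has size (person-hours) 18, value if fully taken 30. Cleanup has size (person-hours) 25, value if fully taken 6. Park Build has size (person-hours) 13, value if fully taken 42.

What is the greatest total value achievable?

Rank by value-to-size ratio: Tutoring 36/5≈7.2, Park Build 42/13≈3.23, Food Bank 30/18≈1.67, Coat Drive 19/24≈0.792, Cleanup 6/25≈0.24.
Tutoring: take in full, 5 person-hours for value 36 — 22 left.
All 13 person-hours of Park Build fit (value 42) — 9 remain.
9 person-hours left: a 9/18 share of Food Bank gives 30×9/18 = 15.
Total value = 93.

93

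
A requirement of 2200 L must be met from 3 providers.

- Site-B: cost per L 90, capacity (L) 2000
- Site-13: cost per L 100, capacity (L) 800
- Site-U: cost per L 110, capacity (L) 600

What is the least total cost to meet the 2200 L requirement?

Use providers in increasing cost order.
Take 2000 from Site-B at 90 — need 200 more.
Site-13 at 100: take 200 of its 800 — requirement met.
Site-U: unused.
Cost = 2000×90 + 200×100 = 200000.

200000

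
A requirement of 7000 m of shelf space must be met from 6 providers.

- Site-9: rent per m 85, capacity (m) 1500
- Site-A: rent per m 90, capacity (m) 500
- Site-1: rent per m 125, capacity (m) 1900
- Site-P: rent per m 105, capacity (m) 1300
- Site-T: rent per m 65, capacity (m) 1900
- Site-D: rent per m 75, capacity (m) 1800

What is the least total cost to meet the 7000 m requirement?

Cheapest first:
Take 1900 from Site-T at 65 → need 5100 more.
Site-D at 75: take all 1800 m → 3300 still needed.
Site-9 (85): use full 1500 → 1800 m to go.
Site-A at 90: take all 500 m → 1300 still needed.
Site-P (105): use full 1300 → 0 m to go.
Site-1: unused.
Cost = 1900×65 + 1800×75 + 1500×85 + 500×90 + 1300×105 = 567500.

567500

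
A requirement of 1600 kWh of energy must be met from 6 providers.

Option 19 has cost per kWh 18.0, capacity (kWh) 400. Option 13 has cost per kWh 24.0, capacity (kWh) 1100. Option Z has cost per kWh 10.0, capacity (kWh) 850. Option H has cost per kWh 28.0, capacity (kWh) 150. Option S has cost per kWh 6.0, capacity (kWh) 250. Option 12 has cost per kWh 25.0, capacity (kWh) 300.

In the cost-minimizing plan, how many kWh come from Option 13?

100

Use providers in increasing cost order.
Take 250 from Option S at 6.0 ; need 1350 more.
Option Z (10.0): use full 850 ; 500 kWh to go.
Take 400 from Option 19 at 18.0 ; need 100 more.
Option 13 at 24.0: take 100 of its 1100 ; requirement met.
Option 12, Option H: unused.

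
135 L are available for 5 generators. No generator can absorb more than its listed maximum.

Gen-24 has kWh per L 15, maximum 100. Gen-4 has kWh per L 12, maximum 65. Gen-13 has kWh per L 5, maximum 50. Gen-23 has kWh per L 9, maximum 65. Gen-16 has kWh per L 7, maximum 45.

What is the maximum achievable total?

Rank by kWh per L: Gen-24 15 > Gen-4 12 > Gen-23 9 > Gen-16 7 > Gen-13 5.
Gen-24: +100 to 100 (cap) ; 35 left.
Gen-4 has room for 65 but only 35 remain, so it gets 35.
Total = 15×100 + 12×35 = 1920.

1920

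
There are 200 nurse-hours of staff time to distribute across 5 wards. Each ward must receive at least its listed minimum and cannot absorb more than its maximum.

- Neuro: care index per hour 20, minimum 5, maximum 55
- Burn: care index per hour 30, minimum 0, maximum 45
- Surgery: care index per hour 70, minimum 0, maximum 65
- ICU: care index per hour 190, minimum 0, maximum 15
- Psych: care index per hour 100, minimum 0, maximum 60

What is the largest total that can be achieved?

Meeting every minimum uses 5+0+0+0+0 = 5 nurse-hours, leaving 195.
Order the wards by care index per hour: ICU 190 > Psych 100 > Surgery 70 > Burn 30 > Neuro 20.
ICU takes 15 more to reach its cap of 15 → 180 left.
Give Psych 60 more to hit its cap of 60 → 120 left.
Surgery: +65 to 65 (cap) → 55 left.
Give Burn 45 more to hit its cap of 45 → 10 left.
Only 10 left; Neuro takes them to reach 15.
Total = 20×15 + 30×45 + 70×65 + 190×15 + 100×60 = 15050.

15050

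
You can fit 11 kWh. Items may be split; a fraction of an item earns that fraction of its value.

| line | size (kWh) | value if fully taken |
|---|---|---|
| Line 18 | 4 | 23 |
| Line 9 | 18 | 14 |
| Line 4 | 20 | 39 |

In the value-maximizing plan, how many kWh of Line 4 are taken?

Rank by value-to-size ratio: Line 18 23/4≈5.75, Line 4 39/20≈1.95, Line 9 14/18≈0.778.
Line 18: take in full, 4 kWh for value 23 → 7 left.
Only 7 kWh remain; take 7/20 of Line 4 for value 39×7/20 = 13.65.

7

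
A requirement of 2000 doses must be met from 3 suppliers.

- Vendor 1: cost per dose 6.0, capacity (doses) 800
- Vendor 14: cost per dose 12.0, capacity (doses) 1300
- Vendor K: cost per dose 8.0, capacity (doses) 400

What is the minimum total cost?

Use suppliers in increasing cost order.
Vendor 1 (6.0): use full 800 → 1200 doses to go.
Vendor K at 8.0: take all 400 doses → 800 still needed.
Vendor 14 (12.0): take the remaining 800 → done.
Cost = 800×6.0 + 400×8.0 + 800×12.0 = 17600.

17600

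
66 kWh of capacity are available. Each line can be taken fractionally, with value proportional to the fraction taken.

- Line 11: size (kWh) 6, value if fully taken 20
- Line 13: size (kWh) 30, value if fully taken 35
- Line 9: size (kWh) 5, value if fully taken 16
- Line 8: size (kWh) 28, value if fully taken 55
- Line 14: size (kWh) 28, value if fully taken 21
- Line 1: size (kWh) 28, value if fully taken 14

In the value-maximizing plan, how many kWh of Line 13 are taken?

Best value per unit of size first: Line 11 20/6≈3.33, Line 9 16/5≈3.2, Line 8 55/28≈1.96, Line 13 35/30≈1.17, Line 14 21/28≈0.75, Line 1 14/28≈0.5.
Take all of Line 11 (6 kWh, value 20) — 60 kWh left.
All 5 kWh of Line 9 fit (value 16) — 55 remain.
Line 8: take in full, 28 kWh for value 55 — 27 left.
27 kWh left: a 27/30 share of Line 13 gives 35×27/30 = 31.5.

27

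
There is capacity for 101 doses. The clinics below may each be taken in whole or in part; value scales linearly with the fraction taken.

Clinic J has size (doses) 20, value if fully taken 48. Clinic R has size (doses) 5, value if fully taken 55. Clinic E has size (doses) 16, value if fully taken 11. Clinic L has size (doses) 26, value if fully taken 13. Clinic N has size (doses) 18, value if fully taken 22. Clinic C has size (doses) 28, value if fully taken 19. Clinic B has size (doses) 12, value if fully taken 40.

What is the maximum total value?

Best value per unit of size first: Clinic R 55/5≈11, Clinic B 40/12≈3.33, Clinic J 48/20≈2.4, Clinic N 22/18≈1.22, Clinic E 11/16≈0.688, Clinic C 19/28≈0.679, Clinic L 13/26≈0.5.
Clinic R: take in full, 5 doses for value 55 ; 96 left.
Clinic B: take in full, 12 doses for value 40 ; 84 left.
Clinic J: take in full, 20 doses for value 48 ; 64 left.
Take all of Clinic N (18 doses, value 22) ; 46 doses left.
Clinic E: take in full, 16 doses for value 11 ; 30 left.
Clinic C: take in full, 28 doses for value 19 ; 2 left.
Only 2 doses remain; take 2/26 of Clinic L for value 13×2/26 = 1.
Total value = 196.

196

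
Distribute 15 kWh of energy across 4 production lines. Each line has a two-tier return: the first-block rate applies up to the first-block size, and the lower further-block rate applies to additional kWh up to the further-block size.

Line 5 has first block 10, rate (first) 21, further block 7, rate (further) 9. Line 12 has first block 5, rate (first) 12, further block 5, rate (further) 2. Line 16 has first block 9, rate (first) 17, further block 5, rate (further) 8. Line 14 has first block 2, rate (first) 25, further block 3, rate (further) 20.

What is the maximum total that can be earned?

Order all 8 blocks by rate: Line 14/first 25 > Line 5/first 21 > Line 14/second 20 > Line 16/first 17 > Line 12/first 12 > Line 5/second 9 > Line 16/second 8 > Line 12/second 2.
Fill Line 14 first block (2 at 25) — 13 left.
Fill Line 5 first block (10 at 21) — 3 left.
Line 14/second (20): +3 — 0 left.
Total = 25×2 + 21×10 + 20×3 = 320.

320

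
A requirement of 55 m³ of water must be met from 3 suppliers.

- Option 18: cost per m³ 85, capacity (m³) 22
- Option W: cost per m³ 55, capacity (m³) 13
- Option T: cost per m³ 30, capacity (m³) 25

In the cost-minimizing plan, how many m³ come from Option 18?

Cheapest first:
Option T (30): use full 25 — 30 m³ to go.
Option W at 55: take all 13 m³ — 17 still needed.
Take 17 from Option 18 at 85 to finish.

17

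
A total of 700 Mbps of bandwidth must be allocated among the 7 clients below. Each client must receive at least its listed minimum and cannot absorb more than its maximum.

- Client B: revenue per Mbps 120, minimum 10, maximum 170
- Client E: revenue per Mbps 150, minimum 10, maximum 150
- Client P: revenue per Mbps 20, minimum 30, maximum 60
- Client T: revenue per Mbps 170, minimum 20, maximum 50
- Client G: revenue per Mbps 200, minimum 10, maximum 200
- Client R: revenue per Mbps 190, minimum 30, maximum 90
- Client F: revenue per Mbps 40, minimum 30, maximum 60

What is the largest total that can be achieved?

Meeting every minimum uses 10+10+30+20+10+30+30 = 140 Mbps, leaving 560.
Highest revenue per Mbps first: Client G 200 > Client R 190 > Client T 170 > Client E 150 > Client B 120 > Client F 40 > Client P 20.
Give Client G 190 more to hit its cap of 200 ; 370 left.
Client R: +60 to 90 (cap) ; 310 left.
Client T takes 30 more to reach its cap of 50 ; 280 left.
Client E: +140 to 150 (cap) ; 140 left.
Client B has room for 160 more but only 140 remain, so it gets 150.
Total = 120×150 + 150×150 + 20×30 + 170×50 + 200×200 + 190×90 + 40×30 = 107900.

107900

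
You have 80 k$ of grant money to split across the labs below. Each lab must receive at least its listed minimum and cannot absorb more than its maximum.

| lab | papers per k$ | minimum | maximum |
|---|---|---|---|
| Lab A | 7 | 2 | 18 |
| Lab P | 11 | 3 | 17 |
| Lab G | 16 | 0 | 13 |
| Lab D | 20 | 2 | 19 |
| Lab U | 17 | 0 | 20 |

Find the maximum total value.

1192

Meeting every minimum uses 2+3+0+2+0 = 7 k$, leaving 73.
Order the labs by papers per k$: Lab D 20 > Lab U 17 > Lab G 16 > Lab P 11 > Lab A 7.
Lab D takes 17 more to reach its cap of 19 → 56 left.
Lab U: +20 to 20 (cap) → 36 left.
Lab G takes 13 more to reach its cap of 13 → 23 left.
Lab P: +14 to 17 (cap) → 9 left.
Lab A: +9 (room for 16) → 11. Pool exhausted.
Total = 7×11 + 11×17 + 16×13 + 20×19 + 17×20 = 1192.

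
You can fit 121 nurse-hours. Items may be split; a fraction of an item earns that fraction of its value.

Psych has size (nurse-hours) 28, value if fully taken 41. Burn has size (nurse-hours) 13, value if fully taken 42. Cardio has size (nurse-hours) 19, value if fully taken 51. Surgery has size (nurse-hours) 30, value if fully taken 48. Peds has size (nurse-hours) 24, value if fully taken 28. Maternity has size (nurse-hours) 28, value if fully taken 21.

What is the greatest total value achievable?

215.25

Sort by value density: Burn 42/13≈3.23, Cardio 51/19≈2.68, Surgery 48/30≈1.6, Psych 41/28≈1.46, Peds 28/24≈1.17, Maternity 21/28≈0.75.
All 13 nurse-hours of Burn fit (value 42) ; 108 remain.
Take all of Cardio (19 nurse-hours, value 51) ; 89 nurse-hours left.
All 30 nurse-hours of Surgery fit (value 48) ; 59 remain.
Psych: take in full, 28 nurse-hours for value 41 ; 31 left.
Peds: take in full, 24 nurse-hours for value 28 ; 7 left.
7 nurse-hours left: a 7/28 share of Maternity gives 21×7/28 = 5.25.
Total value = 215.25.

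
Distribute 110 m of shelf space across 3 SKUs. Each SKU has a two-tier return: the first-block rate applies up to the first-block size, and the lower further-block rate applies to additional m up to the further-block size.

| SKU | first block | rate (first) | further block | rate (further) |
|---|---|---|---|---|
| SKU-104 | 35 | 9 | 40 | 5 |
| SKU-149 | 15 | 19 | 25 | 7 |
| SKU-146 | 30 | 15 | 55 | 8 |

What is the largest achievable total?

1290

Treat each block as its own option and order by rate: SKU-149/first 19 > SKU-146/first 15 > SKU-104/first 9 > SKU-146/second 8 > SKU-149/second 7 > SKU-104/second 5.
SKU-149 first at 19: fill all 15 — 95 left.
SKU-146 first at 15: fill all 30 — 65 left.
SKU-104 first at 9: fill all 35 — 30 left.
SKU-146 second at 8: only 30 left, fill 30.
Total = 19×15 + 15×30 + 9×35 + 8×30 = 1290.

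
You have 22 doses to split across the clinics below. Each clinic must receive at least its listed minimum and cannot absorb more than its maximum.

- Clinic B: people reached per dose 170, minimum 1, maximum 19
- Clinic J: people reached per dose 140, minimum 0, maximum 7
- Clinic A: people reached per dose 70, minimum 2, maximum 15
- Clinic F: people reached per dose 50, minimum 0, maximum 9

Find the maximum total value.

Meeting every minimum uses 1+0+2+0 = 3 doses, leaving 19.
Rank by people reached per dose: Clinic B 170 > Clinic J 140 > Clinic A 70 > Clinic F 50.
Clinic B takes 18 more to reach its cap of 19 → 1 left.
Clinic J: +1 (room for 7) → 1. Pool exhausted.
Total = 170×19 + 140×1 + 70×2 = 3510.

3510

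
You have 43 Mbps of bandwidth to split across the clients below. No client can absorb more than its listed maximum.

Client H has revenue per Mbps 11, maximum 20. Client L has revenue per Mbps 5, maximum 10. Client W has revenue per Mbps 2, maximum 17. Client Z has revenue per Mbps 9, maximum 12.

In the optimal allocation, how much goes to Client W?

Rank by revenue per Mbps: Client H 11 > Client Z 9 > Client L 5 > Client W 2.
Client H takes 20 to reach its cap of 20 → 23 left.
Client Z: +12 to 12 (cap) → 11 left.
Client L: +10 to 10 (cap) → 1 left.
Client W: +1 (room for 17) → 1. Pool exhausted.

1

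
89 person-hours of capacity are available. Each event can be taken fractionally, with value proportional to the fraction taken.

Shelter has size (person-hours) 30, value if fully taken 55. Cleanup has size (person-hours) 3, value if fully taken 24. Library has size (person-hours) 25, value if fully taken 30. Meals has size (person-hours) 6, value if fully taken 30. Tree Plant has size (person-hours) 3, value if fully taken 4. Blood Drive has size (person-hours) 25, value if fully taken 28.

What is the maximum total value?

Rank by value-to-size ratio: Cleanup 24/3≈8, Meals 30/6≈5, Shelter 55/30≈1.83, Tree Plant 4/3≈1.33, Library 30/25≈1.2, Blood Drive 28/25≈1.12.
All 3 person-hours of Cleanup fit (value 24) — 86 remain.
Meals: take in full, 6 person-hours for value 30 — 80 left.
Take all of Shelter (30 person-hours, value 55) — 50 person-hours left.
Take all of Tree Plant (3 person-hours, value 4) — 47 person-hours left.
Take all of Library (25 person-hours, value 30) — 22 person-hours left.
22 person-hours left: a 22/25 share of Blood Drive gives 28×22/25 = 24.64.
Total value = 167.64.

167.64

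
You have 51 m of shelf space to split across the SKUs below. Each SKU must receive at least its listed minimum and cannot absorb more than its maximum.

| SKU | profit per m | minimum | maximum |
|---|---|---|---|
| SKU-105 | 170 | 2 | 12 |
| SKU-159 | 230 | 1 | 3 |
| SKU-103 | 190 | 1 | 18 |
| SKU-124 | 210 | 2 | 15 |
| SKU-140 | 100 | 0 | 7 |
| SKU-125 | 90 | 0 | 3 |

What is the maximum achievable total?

Meeting every minimum uses 2+1+1+2+0+0 = 6 m, leaving 45.
Rank by profit per m: SKU-159 230 > SKU-124 210 > SKU-103 190 > SKU-105 170 > SKU-140 100 > SKU-125 90.
SKU-159: +2 to 3 (cap) — 43 left.
SKU-124: +13 to 15 (cap) — 30 left.
Give SKU-103 17 more to hit its cap of 18 — 13 left.
SKU-105 takes 10 more to reach its cap of 12 — 3 left.
SKU-140 has room for 7 more but only 3 remain, so it gets 3.
Total = 170×12 + 230×3 + 190×18 + 210×15 + 100×3 = 9600.

9600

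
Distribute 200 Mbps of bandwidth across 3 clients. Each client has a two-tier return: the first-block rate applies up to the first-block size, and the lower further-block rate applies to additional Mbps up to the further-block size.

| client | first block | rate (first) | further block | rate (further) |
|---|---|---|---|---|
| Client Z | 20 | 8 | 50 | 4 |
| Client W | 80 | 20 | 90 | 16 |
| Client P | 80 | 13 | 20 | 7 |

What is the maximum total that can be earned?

Order all 6 blocks by rate: Client W/first 20 > Client W/second 16 > Client P/first 13 > Client Z/first 8 > Client P/second 7 > Client Z/second 4.
Client W first at 20: fill all 80 — 120 left.
Client W/second (16): +90 — 30 left.
30 remain; put them into Client P first at 13.
Total = 20×80 + 16×90 + 13×30 = 3430.

3430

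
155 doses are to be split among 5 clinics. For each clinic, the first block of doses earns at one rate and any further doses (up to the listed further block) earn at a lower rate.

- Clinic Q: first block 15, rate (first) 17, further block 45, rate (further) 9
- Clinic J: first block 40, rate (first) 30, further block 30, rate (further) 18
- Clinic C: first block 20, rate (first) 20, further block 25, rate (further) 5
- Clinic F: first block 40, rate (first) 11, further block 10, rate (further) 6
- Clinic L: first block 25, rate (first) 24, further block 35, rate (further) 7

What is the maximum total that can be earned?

Order all 10 blocks by rate: Clinic J/tier1 30 > Clinic L/tier1 24 > Clinic C/tier1 20 > Clinic J/tier2 18 > Clinic Q/tier1 17 > Clinic F/tier1 11 > Clinic Q/tier2 9 > Clinic L/tier2 7 > Clinic F/tier2 6 > Clinic C/tier2 5.
Fill Clinic J tier1 block (40 at 30) — 115 left.
Clinic L tier1 at 24: fill all 25 — 90 left.
Clinic C tier1 at 20: fill all 20 — 70 left.
Clinic J tier2 at 18: fill all 30 — 40 left.
Clinic Q/tier1 (17): +15 — 25 left.
25 remain; put them into Clinic F tier1 at 11.
Total = 30×40 + 24×25 + 20×20 + 18×30 + 17×15 + 11×25 = 3270.

3270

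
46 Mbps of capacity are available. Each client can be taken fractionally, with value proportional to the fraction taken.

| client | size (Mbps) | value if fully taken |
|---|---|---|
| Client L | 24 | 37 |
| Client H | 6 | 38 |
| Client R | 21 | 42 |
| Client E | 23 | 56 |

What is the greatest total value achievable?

128

Sort by value density: Client H 38/6≈6.33, Client E 56/23≈2.43, Client R 42/21≈2, Client L 37/24≈1.54.
Client H: take in full, 6 Mbps for value 38 → 40 left.
Client E: take in full, 23 Mbps for value 56 → 17 left.
Only 17 Mbps remain; take 17/21 of Client R for value 42×17/21 = 34.
Total value = 128.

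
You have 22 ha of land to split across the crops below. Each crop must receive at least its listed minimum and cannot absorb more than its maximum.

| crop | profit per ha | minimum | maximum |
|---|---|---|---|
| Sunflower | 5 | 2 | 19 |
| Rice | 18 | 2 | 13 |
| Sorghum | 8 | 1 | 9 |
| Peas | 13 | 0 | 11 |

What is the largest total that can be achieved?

Meeting every minimum uses 2+2+1+0 = 5 ha, leaving 17.
Order the crops by profit per ha: Rice 18 > Peas 13 > Sorghum 8 > Sunflower 5.
Give Rice 11 more to hit its cap of 13 ; 6 left.
Peas has room for 11 more but only 6 remain, so it gets 6.
Total = 5×2 + 18×13 + 8×1 + 13×6 = 330.

330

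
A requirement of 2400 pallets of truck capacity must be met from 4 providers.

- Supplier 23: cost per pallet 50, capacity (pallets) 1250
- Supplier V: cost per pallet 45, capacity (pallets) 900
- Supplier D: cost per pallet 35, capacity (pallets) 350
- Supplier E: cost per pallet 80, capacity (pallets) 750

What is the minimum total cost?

110250

Fill from the cheapest provider first.
Take 350 from Supplier D at 35 → need 2050 more.
Supplier V at 45: take all 900 pallets → 1150 still needed.
Supplier 23 (50): take the remaining 1150 → done.
Supplier E: unused.
Cost = 350×35 + 900×45 + 1150×50 = 110250.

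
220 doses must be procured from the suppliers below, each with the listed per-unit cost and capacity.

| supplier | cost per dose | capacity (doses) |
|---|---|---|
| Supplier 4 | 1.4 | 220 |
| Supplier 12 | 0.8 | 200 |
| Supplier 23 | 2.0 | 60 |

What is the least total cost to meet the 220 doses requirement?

Fill from the cheapest supplier first.
Supplier 12 at 0.8: take all 200 doses — 20 still needed.
Supplier 4 (1.4): take the remaining 20 — done.
Supplier 23: unused.
Cost = 200×0.8 + 20×1.4 = 188.

188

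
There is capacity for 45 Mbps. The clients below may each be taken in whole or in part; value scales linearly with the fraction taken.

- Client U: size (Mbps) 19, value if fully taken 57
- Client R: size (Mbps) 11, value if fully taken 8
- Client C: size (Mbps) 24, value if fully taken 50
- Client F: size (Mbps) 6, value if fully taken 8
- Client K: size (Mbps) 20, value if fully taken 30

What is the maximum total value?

Sort by value density: Client U 57/19≈3, Client C 50/24≈2.08, Client K 30/20≈1.5, Client F 8/6≈1.33, Client R 8/11≈0.727.
All 19 Mbps of Client U fit (value 57) ; 26 remain.
Client C: take in full, 24 Mbps for value 50 ; 2 left.
2 Mbps left: a 2/20 share of Client K gives 30×2/20 = 3.
Total value = 110.

110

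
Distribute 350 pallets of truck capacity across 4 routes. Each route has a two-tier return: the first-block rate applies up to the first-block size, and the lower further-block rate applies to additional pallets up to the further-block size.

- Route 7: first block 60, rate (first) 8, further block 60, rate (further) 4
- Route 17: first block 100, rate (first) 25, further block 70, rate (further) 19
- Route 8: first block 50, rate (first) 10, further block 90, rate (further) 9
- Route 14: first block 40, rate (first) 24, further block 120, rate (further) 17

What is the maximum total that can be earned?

7030

Order all 8 blocks by rate: Route 17/first 25 > Route 14/first 24 > Route 17/second 19 > Route 14/second 17 > Route 8/first 10 > Route 8/second 9 > Route 7/first 8 > Route 7/second 4.
Route 17/first (25): +100 → 250 left.
Fill Route 14 first block (40 at 24) → 210 left.
Fill Route 17 second block (70 at 19) → 140 left.
Route 14 second at 17: fill all 120 → 20 left.
Route 8/first: +20 of 50 at 10; pool empty.
Total = 25×100 + 24×40 + 19×70 + 17×120 + 10×20 = 7030.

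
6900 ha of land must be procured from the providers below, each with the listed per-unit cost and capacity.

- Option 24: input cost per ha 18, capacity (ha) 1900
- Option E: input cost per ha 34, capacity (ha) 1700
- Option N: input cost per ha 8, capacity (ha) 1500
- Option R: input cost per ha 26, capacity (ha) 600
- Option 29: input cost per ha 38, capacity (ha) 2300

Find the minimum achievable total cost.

165200

Cheapest first:
Option N at 8: take all 1500 ha — 5400 still needed.
Option 24 at 18: take all 1900 ha — 3500 still needed.
Option R at 26: take all 600 ha — 2900 still needed.
Option E at 34: take all 1700 ha — 1200 still needed.
Option 29 (38): take the remaining 1200 — done.
Cost = 1500×8 + 1900×18 + 600×26 + 1700×34 + 1200×38 = 165200.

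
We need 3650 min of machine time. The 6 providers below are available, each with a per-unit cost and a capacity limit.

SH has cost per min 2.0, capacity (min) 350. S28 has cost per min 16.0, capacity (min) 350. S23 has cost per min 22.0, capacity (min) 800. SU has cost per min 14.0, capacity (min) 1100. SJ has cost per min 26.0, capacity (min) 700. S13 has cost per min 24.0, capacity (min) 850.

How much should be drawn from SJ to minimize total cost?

200

Cheapest first:
Take 350 from SH at 2.0 ; need 3300 more.
SU at 14.0: take all 1100 min ; 2200 still needed.
S28 (16.0): use full 350 ; 1850 min to go.
Take 800 from S23 at 22.0 ; need 1050 more.
S13 at 24.0: take all 850 min ; 200 still needed.
Take 200 from SJ at 26.0 to finish.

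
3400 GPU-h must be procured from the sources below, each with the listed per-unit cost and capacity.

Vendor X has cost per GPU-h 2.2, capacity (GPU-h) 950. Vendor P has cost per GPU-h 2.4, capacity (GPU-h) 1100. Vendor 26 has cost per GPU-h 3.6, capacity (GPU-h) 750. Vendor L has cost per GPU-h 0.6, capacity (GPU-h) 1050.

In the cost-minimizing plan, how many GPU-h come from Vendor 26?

300

Use sources in increasing cost order.
Take 1050 from Vendor L at 0.6 — need 2350 more.
Take 950 from Vendor X at 2.2 — need 1400 more.
Vendor P (2.4): use full 1100 — 300 GPU-h to go.
Take 300 from Vendor 26 at 3.6 to finish.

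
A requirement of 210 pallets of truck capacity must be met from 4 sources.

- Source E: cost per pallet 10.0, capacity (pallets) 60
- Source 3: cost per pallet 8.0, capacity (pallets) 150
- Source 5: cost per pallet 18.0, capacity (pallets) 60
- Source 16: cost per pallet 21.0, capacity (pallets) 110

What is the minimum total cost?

Use sources in increasing cost order.
Source 3 (8.0): use full 150 → 60 pallets to go.
Source E (10.0): use full 60 → 0 pallets to go.
Source 5, Source 16: unused.
Cost = 150×8.0 + 60×10.0 = 1800.

1800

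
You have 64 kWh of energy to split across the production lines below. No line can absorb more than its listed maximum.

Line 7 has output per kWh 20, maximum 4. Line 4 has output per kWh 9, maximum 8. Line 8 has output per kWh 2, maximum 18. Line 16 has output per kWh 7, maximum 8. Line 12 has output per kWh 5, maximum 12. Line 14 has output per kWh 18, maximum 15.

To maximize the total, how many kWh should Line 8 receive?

17

Highest output per kWh first: Line 7 20 > Line 14 18 > Line 4 9 > Line 16 7 > Line 12 5 > Line 8 2.
Give Line 7 4 to hit its cap of 4 — 60 left.
Line 14 takes 15 to reach its cap of 15 — 45 left.
Line 4 takes 8 to reach its cap of 8 — 37 left.
Line 16 takes 8 to reach its cap of 8 — 29 left.
Give Line 12 12 to hit its cap of 12 — 17 left.
Line 8: +17 (room for 18) → 17. Pool exhausted.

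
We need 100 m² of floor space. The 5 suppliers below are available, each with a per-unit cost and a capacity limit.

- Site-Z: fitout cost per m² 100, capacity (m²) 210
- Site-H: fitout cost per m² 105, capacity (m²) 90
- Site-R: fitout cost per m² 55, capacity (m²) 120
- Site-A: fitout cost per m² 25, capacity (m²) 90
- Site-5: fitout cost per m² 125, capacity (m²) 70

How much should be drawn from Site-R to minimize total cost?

10

Use suppliers in increasing cost order.
Take 90 from Site-A at 25 — need 10 more.
Site-R (55): take the remaining 10 — done.
Site-Z, Site-H, Site-5: unused.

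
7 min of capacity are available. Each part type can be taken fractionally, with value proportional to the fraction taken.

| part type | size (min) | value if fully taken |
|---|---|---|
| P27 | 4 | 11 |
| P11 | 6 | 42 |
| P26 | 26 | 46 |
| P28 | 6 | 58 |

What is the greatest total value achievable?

Sort by value density: P28 58/6≈9.67, P11 42/6≈7, P27 11/4≈2.75, P26 46/26≈1.77.
P28: take in full, 6 min for value 58 → 1 left.
Fill the last 1 min with part of P11: 1/6 of it earns 7.
Total value = 65.

65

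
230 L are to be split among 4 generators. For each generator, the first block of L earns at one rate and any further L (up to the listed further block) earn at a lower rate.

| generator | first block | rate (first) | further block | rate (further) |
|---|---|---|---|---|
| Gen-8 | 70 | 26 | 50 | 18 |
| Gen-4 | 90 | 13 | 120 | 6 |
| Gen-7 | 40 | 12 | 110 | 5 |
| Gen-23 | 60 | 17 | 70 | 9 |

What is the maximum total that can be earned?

4390

Rank every tier by rate: Gen-8/first 26 > Gen-8/second 18 > Gen-23/first 17 > Gen-4/first 13 > Gen-7/first 12 > Gen-23/second 9 > Gen-4/second 6 > Gen-7/second 5.
Gen-8/first (26): +70 ; 160 left.
Gen-8/second (18): +50 ; 110 left.
Gen-23/first (17): +60 ; 50 left.
Gen-4 first at 13: only 50 left, fill 50.
Total = 26×70 + 18×50 + 17×60 + 13×50 = 4390.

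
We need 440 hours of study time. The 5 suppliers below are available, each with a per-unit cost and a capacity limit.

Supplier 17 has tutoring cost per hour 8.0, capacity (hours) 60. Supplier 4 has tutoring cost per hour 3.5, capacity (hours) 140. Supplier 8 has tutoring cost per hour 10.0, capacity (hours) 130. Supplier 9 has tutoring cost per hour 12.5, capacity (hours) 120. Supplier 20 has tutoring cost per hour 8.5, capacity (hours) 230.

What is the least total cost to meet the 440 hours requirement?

3025

Use suppliers in increasing cost order.
Supplier 4 at 3.5: take all 140 hours — 300 still needed.
Take 60 from Supplier 17 at 8.0 — need 240 more.
Take 230 from Supplier 20 at 8.5 — need 10 more.
Supplier 8 at 10.0: take 10 of its 130 — requirement met.
Supplier 9: unused.
Cost = 140×3.5 + 60×8.0 + 230×8.5 + 10×10.0 = 3025.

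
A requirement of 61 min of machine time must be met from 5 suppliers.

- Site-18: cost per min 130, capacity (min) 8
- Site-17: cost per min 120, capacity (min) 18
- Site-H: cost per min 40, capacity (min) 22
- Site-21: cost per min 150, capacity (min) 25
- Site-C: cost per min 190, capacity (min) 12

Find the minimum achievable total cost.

Fill from the cheapest supplier first.
Site-H at 40: take all 22 min ; 39 still needed.
Site-17 (120): use full 18 ; 21 min to go.
Site-18 (130): use full 8 ; 13 min to go.
Take 13 from Site-21 at 150 to finish.
Site-C: unused.
Cost = 22×40 + 18×120 + 8×130 + 13×150 = 6030.

6030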